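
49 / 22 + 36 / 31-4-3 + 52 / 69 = -134483 / 47058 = -2.86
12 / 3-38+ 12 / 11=-362 / 11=-32.91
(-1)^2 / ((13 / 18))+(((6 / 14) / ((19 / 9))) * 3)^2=403695 / 229957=1.76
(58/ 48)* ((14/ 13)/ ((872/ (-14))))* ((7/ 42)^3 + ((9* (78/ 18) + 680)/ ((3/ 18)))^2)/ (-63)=816037413611/ 132223104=6171.67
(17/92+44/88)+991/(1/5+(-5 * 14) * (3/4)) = -878771/48116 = -18.26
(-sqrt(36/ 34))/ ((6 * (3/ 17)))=-sqrt(34)/ 6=-0.97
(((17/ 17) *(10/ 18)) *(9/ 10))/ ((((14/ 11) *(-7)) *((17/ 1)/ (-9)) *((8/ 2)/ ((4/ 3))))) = 33/ 3332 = 0.01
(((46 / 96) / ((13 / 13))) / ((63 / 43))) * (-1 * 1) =-989 / 3024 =-0.33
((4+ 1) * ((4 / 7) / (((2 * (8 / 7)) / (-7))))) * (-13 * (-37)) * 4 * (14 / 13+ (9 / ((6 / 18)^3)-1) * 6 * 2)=-48906970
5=5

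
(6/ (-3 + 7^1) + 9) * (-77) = -1617/ 2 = -808.50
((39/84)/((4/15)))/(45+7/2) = 195/5432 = 0.04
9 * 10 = 90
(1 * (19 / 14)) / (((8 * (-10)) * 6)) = -19 / 6720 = -0.00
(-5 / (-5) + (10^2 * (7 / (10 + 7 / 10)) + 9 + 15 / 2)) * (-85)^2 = 128207625 / 214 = 599101.05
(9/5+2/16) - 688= -27443/40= -686.08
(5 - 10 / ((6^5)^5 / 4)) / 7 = 17768930018706063355 / 24876502026188488704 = 0.71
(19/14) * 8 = 76/7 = 10.86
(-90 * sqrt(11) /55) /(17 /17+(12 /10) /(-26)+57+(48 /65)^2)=-76050 * sqrt(11) /2718749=-0.09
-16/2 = -8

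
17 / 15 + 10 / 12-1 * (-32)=1019 / 30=33.97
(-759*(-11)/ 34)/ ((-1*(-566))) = 8349/ 19244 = 0.43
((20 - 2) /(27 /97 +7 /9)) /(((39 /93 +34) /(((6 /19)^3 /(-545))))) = -542376 /18956184005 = -0.00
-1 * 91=-91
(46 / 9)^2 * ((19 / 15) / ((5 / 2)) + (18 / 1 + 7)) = 4047908 / 6075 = 666.32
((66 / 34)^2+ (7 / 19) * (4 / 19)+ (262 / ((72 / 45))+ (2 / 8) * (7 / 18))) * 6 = 1259657125 / 1251948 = 1006.16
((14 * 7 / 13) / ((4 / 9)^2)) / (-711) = -441 / 8216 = -0.05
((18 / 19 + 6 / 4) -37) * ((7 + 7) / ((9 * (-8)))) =9191 / 1368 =6.72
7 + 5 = 12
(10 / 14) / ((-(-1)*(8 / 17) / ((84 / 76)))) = 255 / 152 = 1.68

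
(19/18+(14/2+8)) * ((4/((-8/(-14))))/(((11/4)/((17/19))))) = 68782/1881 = 36.57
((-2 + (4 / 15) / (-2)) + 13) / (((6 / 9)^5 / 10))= 13203 / 16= 825.19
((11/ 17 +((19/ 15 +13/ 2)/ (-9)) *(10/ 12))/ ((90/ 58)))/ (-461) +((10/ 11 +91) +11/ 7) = 93.48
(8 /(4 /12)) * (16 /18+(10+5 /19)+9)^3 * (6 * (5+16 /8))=4583147580032 /555579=8249317.52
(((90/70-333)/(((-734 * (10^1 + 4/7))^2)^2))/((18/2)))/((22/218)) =-4822923/47871144212750962048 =-0.00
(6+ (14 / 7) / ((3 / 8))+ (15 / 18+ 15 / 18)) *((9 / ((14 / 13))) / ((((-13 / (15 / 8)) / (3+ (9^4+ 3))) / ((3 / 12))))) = -11525085 / 448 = -25725.64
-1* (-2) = 2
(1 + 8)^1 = 9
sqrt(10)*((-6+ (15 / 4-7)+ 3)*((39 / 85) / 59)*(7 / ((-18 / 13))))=5915*sqrt(10) / 24072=0.78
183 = 183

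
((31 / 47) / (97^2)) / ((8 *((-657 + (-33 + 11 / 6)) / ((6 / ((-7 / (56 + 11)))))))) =18693 / 25563142738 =0.00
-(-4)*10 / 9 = 40 / 9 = 4.44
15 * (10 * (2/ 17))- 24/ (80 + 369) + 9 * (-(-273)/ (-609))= 3001407/ 221357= 13.56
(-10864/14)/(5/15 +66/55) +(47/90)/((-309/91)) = -323806771/639630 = -506.24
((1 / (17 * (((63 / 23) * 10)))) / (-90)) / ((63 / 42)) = -23 / 1445850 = -0.00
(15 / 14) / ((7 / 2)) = 15 / 49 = 0.31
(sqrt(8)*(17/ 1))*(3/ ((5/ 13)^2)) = 17238*sqrt(2)/ 25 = 975.13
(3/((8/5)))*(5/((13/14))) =525/52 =10.10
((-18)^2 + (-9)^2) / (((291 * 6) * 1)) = 45 / 194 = 0.23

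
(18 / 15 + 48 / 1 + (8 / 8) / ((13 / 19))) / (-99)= -3293 / 6435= -0.51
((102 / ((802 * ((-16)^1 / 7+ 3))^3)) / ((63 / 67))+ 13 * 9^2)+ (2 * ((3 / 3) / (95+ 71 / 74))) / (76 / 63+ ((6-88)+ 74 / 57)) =637212923121827458177 / 605140628137360500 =1053.00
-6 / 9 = -2 / 3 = -0.67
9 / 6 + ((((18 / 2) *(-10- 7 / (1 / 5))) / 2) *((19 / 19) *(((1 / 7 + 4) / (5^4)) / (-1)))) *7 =1362 / 125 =10.90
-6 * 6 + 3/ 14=-501/ 14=-35.79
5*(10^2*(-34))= -17000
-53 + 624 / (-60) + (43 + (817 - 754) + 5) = 238 / 5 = 47.60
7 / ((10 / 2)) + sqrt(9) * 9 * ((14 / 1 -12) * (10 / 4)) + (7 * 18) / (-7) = 118.40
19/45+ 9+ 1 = 469/45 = 10.42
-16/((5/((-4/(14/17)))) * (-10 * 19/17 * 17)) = -272/3325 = -0.08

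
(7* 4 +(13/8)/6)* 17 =23069/48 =480.60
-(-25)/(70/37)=185/14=13.21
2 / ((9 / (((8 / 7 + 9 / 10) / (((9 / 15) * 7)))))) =143 / 1323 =0.11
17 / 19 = 0.89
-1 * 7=-7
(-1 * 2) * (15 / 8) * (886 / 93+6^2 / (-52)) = -53405 / 1612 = -33.13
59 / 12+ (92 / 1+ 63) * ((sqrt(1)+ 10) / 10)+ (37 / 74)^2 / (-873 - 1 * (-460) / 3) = 2272343 / 12954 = 175.42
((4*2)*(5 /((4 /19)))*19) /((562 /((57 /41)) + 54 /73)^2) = 31251627405 /1419855150368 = 0.02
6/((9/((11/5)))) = 22/15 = 1.47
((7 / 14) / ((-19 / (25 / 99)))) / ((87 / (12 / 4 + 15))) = -25 / 18183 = -0.00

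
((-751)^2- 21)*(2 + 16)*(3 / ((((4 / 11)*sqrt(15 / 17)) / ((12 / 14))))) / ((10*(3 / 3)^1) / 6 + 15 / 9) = 50250618*sqrt(255) / 35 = 22926800.56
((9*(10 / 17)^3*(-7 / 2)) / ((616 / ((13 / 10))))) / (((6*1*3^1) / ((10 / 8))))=-1625 / 1729376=-0.00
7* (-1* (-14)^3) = 19208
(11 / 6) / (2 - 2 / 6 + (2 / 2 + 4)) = 11 / 40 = 0.28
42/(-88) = -21/44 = -0.48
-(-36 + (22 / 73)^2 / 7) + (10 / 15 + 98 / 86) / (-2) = 35.08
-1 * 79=-79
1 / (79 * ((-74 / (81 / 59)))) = -81 / 344914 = -0.00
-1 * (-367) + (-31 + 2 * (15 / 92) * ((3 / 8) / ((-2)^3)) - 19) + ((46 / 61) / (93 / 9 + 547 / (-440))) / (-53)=36201347783021 / 114205906048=316.98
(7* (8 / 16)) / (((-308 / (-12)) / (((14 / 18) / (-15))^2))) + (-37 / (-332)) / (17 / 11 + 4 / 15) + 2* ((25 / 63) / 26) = 4290223337 / 46435088700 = 0.09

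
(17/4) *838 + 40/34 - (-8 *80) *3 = 186411/34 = 5482.68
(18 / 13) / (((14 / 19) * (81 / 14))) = 38 / 117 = 0.32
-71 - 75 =-146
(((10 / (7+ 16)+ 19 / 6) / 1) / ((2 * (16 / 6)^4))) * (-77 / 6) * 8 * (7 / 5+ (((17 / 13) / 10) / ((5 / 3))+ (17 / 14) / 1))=-150708789 / 15308800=-9.84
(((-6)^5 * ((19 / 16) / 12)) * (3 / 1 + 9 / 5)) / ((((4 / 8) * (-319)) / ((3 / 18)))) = 6156 / 1595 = 3.86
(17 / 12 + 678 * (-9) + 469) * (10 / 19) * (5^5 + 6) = -1057949245 / 114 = -9280256.54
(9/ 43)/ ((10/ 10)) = 9/ 43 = 0.21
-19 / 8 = -2.38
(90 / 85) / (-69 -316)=-18 / 6545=-0.00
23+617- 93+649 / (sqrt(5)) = 837.24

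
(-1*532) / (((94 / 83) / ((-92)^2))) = -186868192 / 47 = -3975918.98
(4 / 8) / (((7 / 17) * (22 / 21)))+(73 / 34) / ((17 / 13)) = 35617 / 12716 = 2.80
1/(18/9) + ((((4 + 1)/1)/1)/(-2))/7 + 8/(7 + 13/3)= 101/119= 0.85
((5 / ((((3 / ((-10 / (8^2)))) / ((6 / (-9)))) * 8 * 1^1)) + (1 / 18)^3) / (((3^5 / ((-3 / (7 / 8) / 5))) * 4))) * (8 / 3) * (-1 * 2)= 2041 / 24800580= 0.00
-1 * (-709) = 709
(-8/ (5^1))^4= 4096/ 625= 6.55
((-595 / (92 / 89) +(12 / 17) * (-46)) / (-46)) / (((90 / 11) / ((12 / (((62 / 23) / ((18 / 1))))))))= 129.46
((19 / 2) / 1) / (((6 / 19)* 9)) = 361 / 108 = 3.34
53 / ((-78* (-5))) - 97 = -37777 / 390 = -96.86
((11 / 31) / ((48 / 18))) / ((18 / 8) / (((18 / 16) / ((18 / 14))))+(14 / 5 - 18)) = -1155 / 109616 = -0.01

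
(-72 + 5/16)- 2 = -73.69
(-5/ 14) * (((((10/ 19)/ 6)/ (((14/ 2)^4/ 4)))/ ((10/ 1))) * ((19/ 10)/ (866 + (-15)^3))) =1/ 253012578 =0.00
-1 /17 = -0.06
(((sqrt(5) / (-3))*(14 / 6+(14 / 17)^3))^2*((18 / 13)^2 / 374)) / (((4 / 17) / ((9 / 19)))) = 81752405805 / 1705126149298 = 0.05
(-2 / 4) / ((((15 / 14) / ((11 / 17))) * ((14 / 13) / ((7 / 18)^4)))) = -343343 / 53537760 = -0.01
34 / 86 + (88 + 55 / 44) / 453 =15385 / 25972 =0.59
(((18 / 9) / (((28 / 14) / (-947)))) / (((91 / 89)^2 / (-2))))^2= 225071225635876 / 68574961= 3282119.63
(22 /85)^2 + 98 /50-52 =-72211 /1445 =-49.97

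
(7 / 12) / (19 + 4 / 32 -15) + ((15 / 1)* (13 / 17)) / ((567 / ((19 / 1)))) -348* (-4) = 49216039 / 35343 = 1392.53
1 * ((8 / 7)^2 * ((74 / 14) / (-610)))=-1184 / 104615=-0.01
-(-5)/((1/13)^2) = 845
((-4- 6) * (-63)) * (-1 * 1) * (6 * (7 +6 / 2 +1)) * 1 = -41580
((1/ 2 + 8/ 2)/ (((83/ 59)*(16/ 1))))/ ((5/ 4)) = 531/ 3320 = 0.16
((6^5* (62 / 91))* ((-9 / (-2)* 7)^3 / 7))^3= 29083761077771092937061888 / 2197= 13237943139631812898070.95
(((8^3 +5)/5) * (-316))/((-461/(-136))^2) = -3021728512/1062605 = -2843.70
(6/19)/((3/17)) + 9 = 205/19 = 10.79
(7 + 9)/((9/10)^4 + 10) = 160000/106561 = 1.50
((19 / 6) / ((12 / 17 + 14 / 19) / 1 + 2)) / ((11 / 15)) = 30685 / 24464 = 1.25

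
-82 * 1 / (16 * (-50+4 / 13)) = 533 / 5168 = 0.10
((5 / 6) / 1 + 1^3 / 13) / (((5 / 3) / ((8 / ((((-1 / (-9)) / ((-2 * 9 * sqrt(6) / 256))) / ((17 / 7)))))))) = -16.45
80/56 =10/7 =1.43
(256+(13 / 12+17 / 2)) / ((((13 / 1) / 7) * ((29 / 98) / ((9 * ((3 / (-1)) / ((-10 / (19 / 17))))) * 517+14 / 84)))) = 754030.59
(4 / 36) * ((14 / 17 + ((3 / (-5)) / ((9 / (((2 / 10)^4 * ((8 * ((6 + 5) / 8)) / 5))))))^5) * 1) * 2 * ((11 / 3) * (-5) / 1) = -69703906774520873963204426 / 20775385200977325439453125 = -3.36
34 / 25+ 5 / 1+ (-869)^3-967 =-16405896741 / 25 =-656235869.64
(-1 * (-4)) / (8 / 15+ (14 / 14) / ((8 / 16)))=1.58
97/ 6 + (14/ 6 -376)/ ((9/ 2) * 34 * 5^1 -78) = 64397/ 4122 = 15.62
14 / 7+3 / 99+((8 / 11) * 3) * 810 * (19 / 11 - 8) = -4023343 / 363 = -11083.59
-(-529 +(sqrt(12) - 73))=598.54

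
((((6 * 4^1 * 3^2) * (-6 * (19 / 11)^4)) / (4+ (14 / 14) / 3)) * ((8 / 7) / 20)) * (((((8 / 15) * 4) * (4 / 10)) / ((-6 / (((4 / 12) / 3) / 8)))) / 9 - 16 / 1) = 1216067996288 / 499624125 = 2433.97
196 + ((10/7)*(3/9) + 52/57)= 78758/399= 197.39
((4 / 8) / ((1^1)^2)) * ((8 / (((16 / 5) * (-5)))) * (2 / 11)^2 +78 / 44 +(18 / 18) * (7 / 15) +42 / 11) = 3.02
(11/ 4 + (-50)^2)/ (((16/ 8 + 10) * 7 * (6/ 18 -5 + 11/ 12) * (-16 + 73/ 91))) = 43381/ 82980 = 0.52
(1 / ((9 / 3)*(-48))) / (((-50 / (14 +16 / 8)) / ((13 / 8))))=13 / 3600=0.00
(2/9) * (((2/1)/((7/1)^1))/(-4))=-1/63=-0.02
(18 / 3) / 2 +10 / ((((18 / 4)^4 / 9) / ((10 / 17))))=38779 / 12393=3.13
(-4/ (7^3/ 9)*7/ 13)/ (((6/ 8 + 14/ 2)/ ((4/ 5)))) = -576/ 98735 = -0.01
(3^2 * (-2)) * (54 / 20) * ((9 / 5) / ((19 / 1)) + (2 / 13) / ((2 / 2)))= -74601 / 6175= -12.08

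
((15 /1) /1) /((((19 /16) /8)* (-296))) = -240 /703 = -0.34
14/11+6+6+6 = 19.27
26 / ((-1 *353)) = -26 / 353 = -0.07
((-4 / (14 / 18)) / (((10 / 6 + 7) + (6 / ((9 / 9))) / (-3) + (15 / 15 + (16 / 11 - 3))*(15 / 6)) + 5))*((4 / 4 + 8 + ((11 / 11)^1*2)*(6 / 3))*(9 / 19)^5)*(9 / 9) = -227988189 / 1473278905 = -0.15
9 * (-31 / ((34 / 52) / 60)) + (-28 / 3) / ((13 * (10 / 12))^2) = -1838894712 / 71825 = -25602.43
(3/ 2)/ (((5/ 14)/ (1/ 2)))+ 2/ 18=199/ 90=2.21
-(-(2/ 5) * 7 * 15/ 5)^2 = -1764/ 25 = -70.56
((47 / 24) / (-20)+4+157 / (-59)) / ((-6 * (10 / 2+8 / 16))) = -35147 / 934560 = -0.04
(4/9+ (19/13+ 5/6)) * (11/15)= 7051/3510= 2.01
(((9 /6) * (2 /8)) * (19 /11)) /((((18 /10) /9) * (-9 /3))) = -95 /88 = -1.08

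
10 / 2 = 5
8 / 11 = 0.73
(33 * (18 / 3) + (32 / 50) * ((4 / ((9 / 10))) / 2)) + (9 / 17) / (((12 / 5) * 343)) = 209310251 / 1049580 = 199.42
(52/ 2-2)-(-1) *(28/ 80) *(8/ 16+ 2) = 199/ 8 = 24.88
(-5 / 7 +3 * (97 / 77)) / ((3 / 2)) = 2.04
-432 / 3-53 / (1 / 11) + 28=-699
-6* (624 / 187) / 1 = -3744 / 187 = -20.02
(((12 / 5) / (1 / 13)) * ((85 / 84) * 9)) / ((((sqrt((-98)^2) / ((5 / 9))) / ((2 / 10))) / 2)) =221 / 343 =0.64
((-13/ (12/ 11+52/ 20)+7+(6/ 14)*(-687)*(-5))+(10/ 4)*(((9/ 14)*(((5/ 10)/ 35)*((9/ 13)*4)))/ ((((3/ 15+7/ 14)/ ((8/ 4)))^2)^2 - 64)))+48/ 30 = 155205865215879/ 105066203515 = 1477.22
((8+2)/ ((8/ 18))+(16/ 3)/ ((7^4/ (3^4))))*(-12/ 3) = -217818/ 2401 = -90.72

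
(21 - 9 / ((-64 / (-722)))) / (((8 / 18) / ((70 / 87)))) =-270585 / 1856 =-145.79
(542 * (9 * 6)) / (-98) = -14634 / 49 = -298.65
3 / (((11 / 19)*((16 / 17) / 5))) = 4845 / 176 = 27.53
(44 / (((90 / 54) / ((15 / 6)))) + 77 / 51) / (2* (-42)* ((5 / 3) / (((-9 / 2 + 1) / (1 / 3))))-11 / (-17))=3443 / 713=4.83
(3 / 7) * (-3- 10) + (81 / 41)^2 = -19632 / 11767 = -1.67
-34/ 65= -0.52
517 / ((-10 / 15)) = -1551 / 2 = -775.50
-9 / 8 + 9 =63 / 8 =7.88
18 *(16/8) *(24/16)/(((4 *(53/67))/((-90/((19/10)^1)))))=-814050/1007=-808.39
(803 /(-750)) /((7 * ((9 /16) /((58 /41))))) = -372592 /968625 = -0.38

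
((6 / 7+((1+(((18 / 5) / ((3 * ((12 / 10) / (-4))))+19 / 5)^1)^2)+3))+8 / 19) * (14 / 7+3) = 17683 / 665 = 26.59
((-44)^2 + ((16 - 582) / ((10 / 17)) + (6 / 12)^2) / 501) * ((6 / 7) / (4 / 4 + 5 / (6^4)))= 12557903688 / 7604345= 1651.41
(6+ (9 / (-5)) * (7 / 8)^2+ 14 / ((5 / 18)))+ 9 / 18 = 17767 / 320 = 55.52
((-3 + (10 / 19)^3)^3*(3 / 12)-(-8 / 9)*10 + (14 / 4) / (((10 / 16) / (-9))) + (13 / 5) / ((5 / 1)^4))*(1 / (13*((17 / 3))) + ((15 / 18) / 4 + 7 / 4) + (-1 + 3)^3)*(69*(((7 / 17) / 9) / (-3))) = 14628046905692239930866403 / 29459805637503582900000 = 496.54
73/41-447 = -445.22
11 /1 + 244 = 255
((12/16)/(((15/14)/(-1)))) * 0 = 0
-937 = -937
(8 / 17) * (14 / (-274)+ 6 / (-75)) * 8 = -28736 / 58225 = -0.49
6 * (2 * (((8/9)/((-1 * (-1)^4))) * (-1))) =32/3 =10.67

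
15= 15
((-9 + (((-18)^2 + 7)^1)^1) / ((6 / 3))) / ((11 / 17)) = 248.82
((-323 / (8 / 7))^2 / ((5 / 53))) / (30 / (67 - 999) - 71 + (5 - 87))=-63129582229 / 11410080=-5532.79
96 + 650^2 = 422596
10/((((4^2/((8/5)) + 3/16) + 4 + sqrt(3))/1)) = 36320/50761-2560 *sqrt(3)/50761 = 0.63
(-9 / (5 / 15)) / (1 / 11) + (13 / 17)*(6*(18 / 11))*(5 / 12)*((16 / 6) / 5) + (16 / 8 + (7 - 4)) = -54292 / 187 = -290.33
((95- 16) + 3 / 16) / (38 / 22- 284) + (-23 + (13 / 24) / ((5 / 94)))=-650669 / 49680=-13.10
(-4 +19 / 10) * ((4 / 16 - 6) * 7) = 3381 / 40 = 84.52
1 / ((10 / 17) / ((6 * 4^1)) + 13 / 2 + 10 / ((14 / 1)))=1428 / 10337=0.14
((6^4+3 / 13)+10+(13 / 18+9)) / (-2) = -307933 / 468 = -657.98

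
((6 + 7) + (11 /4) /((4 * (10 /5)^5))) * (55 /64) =366685 /32768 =11.19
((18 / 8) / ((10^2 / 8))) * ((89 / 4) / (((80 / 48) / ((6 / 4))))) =7209 / 2000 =3.60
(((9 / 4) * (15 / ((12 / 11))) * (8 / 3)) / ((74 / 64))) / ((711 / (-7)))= -6160 / 8769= -0.70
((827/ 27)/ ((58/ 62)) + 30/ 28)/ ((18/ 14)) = 370663/ 14094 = 26.30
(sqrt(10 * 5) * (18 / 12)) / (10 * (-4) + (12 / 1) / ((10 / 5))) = -15 * sqrt(2) / 68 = -0.31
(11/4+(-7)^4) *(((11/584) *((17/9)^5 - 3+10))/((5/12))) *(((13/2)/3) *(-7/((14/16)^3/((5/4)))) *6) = -13442928928000/23468697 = -572802.53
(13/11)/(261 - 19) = 13/2662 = 0.00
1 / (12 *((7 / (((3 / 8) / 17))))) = 1 / 3808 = 0.00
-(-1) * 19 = 19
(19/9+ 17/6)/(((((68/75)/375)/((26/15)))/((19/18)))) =13739375/3672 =3741.66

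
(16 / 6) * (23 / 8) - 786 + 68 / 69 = -17879 / 23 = -777.35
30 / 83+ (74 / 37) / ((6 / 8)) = 754 / 249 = 3.03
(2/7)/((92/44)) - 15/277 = 3679/44597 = 0.08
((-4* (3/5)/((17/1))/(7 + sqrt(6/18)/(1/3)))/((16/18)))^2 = 9477/15288100 - 5103* sqrt(3)/30576200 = 0.00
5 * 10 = 50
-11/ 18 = -0.61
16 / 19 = 0.84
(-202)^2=40804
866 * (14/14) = 866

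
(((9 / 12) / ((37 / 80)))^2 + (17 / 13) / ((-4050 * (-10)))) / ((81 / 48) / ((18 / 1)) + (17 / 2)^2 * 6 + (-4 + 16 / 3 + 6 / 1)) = 15163386184 / 2542486093875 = 0.01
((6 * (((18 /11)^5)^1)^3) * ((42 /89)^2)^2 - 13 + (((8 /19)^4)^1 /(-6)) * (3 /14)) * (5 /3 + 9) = 3577570143305777246752257161456608 /717272206111532866761928269231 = 4987.74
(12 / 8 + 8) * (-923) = -17537 / 2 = -8768.50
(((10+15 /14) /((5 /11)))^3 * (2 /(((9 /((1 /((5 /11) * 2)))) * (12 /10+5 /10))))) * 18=436170031 /11662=37400.96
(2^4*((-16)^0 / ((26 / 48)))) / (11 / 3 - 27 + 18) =-72 / 13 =-5.54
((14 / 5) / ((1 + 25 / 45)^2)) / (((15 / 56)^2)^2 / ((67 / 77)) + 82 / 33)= 17972140032 / 38685256535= 0.46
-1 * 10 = -10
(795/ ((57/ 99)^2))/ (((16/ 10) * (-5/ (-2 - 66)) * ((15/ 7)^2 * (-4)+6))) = -240391305/ 145844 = -1648.28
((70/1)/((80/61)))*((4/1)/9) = 427/18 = 23.72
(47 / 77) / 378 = 47 / 29106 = 0.00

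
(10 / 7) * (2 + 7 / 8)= 115 / 28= 4.11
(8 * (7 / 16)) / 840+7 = 1681 / 240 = 7.00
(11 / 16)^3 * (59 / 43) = 78529 / 176128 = 0.45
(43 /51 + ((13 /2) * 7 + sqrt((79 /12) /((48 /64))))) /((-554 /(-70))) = 35 * sqrt(79) /831 + 165445 /28254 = 6.23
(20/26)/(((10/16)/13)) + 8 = 24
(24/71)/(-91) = -24/6461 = -0.00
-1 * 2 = -2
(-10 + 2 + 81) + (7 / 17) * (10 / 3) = 3793 / 51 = 74.37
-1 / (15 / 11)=-0.73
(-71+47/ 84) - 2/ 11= -70.62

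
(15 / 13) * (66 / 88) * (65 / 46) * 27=6075 / 184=33.02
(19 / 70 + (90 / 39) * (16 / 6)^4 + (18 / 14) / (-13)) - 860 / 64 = 20330237 / 196560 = 103.43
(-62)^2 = 3844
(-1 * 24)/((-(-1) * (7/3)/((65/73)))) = -4680/511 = -9.16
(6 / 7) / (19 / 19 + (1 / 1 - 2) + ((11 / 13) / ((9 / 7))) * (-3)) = -234 / 539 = -0.43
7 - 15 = -8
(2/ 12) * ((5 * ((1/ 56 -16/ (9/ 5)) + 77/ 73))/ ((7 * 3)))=-1437875/ 4635792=-0.31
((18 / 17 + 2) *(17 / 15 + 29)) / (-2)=-11752 / 255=-46.09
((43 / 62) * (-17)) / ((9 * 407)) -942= -942.00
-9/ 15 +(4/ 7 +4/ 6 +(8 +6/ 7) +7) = 1732/ 105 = 16.50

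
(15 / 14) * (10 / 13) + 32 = 2987 / 91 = 32.82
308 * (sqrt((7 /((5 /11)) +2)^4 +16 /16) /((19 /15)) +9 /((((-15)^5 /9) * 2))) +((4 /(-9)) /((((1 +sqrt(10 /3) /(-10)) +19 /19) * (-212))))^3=73618.87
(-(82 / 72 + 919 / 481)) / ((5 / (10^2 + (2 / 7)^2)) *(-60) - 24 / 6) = 32369465 / 74276982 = 0.44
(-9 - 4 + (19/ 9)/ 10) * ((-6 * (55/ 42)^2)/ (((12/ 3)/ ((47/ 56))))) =32728685/ 1185408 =27.61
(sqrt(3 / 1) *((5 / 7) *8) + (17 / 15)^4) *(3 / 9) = 83521 / 151875 + 40 *sqrt(3) / 21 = 3.85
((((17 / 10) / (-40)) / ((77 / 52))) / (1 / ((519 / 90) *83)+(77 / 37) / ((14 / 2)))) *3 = -352240629 / 1224754300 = -0.29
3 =3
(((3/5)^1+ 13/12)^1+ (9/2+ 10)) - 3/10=953/60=15.88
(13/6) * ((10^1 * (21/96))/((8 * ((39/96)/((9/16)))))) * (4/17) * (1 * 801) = 84105/544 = 154.60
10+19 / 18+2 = 235 / 18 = 13.06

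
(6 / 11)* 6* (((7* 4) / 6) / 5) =168 / 55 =3.05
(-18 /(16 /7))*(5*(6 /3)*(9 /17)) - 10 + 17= -2359 /68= -34.69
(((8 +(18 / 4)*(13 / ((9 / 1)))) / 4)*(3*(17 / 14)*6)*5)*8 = 22185 / 7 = 3169.29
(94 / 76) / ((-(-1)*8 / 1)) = 47 / 304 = 0.15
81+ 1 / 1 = 82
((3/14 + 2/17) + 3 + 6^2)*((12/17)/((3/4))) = 74888/2023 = 37.02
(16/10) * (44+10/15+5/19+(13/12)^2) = 126139/1710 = 73.77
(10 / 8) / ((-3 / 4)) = -1.67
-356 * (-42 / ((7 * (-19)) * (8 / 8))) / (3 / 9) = -6408 / 19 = -337.26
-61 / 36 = -1.69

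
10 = 10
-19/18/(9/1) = -19/162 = -0.12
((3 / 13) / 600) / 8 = 1 / 20800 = 0.00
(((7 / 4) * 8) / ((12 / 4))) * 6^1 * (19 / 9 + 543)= 137368 / 9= 15263.11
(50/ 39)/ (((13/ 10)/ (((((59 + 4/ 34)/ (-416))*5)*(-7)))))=1465625/ 298792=4.91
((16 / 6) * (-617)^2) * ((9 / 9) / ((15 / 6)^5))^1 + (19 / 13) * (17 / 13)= 16473157021 / 1584375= 10397.26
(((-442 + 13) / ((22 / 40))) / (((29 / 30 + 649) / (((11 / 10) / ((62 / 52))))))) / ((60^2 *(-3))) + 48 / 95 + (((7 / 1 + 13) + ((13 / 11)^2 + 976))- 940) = 2413950016403 / 41690226930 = 57.90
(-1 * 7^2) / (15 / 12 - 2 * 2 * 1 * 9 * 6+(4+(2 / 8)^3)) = 3136 / 13487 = 0.23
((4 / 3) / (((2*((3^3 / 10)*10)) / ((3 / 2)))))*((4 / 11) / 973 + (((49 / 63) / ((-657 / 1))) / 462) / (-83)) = 1070879 / 77359530654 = 0.00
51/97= 0.53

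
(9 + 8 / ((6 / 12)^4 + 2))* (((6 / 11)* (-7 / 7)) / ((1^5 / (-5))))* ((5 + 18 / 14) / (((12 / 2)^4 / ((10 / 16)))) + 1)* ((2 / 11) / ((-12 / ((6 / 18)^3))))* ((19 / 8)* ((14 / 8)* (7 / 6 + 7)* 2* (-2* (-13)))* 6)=-468057806125 / 2235568896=-209.37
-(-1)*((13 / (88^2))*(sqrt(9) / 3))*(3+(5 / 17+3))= 0.01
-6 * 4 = -24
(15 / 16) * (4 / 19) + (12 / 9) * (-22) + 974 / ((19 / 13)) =637.29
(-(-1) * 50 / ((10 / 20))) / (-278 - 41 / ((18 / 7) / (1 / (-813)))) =-292680 / 813593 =-0.36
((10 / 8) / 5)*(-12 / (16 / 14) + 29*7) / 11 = 35 / 8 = 4.38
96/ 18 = 16/ 3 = 5.33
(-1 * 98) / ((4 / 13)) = -637 / 2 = -318.50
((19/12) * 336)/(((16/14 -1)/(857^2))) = 2735088076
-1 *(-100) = 100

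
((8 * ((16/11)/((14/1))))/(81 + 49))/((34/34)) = 32/5005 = 0.01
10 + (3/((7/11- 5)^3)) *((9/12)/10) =4913869/491520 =10.00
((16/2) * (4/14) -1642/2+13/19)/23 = -108798/3059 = -35.57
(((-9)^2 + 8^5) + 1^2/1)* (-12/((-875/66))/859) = 1040688/30065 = 34.61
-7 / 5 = -1.40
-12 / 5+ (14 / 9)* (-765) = -5962 / 5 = -1192.40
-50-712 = -762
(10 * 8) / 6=13.33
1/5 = 0.20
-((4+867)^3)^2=-436625333178768721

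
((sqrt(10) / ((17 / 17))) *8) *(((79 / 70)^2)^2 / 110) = 0.37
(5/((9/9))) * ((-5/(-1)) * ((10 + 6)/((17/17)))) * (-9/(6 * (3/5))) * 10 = -10000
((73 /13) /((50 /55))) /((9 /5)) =803 /234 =3.43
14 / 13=1.08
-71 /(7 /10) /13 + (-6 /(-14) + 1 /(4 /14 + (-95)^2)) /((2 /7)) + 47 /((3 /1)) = 9.36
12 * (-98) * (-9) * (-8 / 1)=-84672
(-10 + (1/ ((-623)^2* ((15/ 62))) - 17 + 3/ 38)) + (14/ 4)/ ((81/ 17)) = -78209902339/ 2986652655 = -26.19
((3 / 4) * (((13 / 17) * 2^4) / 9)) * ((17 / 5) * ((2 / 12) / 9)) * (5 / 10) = 13 / 405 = 0.03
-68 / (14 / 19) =-646 / 7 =-92.29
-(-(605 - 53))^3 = 168196608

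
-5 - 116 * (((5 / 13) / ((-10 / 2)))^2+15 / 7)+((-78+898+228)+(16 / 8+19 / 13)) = 943092 / 1183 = 797.20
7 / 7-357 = -356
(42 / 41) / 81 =14 / 1107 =0.01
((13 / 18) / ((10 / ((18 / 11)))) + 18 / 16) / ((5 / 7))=3829 / 2200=1.74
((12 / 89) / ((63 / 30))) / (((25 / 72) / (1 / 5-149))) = -428544 / 15575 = -27.51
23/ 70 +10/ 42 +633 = 19007/ 30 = 633.57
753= 753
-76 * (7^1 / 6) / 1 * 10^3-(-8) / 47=-12501976 / 141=-88666.50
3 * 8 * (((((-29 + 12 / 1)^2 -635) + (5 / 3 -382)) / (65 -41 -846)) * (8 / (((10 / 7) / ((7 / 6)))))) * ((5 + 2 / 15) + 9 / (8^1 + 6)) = 74007556 / 92475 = 800.30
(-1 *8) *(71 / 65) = -568 / 65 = -8.74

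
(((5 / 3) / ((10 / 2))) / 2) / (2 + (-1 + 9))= 1 / 60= 0.02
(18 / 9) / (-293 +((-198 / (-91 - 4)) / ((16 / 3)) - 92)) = -1520 / 292303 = -0.01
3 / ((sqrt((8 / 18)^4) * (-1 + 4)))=81 / 16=5.06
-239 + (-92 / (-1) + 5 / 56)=-8227 / 56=-146.91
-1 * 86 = -86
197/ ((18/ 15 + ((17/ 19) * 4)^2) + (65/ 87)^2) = 2691422865/ 199015859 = 13.52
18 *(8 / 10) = 72 / 5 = 14.40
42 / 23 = 1.83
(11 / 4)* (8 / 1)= 22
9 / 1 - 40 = -31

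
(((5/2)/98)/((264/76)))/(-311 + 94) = -95/2807112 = -0.00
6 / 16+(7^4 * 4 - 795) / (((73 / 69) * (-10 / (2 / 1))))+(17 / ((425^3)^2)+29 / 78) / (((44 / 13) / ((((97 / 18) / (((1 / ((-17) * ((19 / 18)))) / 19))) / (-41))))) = -8665436322830283540847577 / 5220251074757812500000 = -1659.97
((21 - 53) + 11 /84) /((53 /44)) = -29447 /1113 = -26.46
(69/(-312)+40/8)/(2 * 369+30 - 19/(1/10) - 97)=497/50024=0.01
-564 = -564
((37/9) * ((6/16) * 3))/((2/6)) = 111/8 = 13.88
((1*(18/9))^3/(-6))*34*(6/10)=-136/5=-27.20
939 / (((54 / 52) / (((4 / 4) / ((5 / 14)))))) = 113932 / 45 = 2531.82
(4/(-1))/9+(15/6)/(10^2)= -151/360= -0.42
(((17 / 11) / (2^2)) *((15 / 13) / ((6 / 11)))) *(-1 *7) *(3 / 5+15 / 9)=-2023 / 156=-12.97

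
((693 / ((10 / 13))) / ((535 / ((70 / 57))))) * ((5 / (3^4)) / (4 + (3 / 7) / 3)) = 49049 / 1591839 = 0.03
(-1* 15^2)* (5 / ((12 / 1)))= -375 / 4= -93.75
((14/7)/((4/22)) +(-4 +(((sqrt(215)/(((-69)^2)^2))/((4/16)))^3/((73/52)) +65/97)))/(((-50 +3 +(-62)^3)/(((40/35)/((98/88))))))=-0.00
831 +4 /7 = 5821 /7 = 831.57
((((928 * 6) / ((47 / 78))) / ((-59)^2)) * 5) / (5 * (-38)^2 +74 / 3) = 3257280 / 1777917269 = 0.00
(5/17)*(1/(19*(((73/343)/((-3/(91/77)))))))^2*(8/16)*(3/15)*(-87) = -1.01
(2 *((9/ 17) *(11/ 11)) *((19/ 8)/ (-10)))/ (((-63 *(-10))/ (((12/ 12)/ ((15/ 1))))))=-19/ 714000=-0.00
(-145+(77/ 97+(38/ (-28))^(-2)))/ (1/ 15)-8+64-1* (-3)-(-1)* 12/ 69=-1687918183/ 805391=-2095.77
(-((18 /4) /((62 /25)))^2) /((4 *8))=-50625 /492032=-0.10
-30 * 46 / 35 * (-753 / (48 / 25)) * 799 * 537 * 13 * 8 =690016051864.29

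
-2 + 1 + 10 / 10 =0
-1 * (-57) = 57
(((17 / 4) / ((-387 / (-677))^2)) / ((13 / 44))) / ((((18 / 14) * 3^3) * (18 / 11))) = 6599479271 / 8516164878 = 0.77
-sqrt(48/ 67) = -4 *sqrt(201)/ 67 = -0.85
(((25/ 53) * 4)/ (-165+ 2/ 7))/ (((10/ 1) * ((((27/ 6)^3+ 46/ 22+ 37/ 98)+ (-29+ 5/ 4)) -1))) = -60368/ 3417276389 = -0.00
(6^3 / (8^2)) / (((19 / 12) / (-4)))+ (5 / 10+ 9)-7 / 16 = 163 / 304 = 0.54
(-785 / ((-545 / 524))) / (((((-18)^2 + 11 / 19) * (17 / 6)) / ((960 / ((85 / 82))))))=147655922688 / 194266667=760.07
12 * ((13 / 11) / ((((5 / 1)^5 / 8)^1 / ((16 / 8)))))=2496 / 34375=0.07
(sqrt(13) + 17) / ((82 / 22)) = 11 * sqrt(13) / 41 + 187 / 41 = 5.53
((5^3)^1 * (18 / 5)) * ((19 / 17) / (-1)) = -8550 / 17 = -502.94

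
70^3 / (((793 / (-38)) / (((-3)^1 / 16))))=3081.81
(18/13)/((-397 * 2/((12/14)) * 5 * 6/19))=-171/180635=-0.00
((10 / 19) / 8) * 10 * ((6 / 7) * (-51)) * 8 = -30600 / 133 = -230.08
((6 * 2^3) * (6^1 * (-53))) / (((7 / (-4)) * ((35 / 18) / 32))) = 35168256 / 245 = 143543.90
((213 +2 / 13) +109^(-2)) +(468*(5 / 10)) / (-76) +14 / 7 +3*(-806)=-12947045993 / 5869214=-2205.93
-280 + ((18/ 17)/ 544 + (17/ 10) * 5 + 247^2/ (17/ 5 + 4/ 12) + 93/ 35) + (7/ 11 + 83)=28762433107/ 1780240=16156.49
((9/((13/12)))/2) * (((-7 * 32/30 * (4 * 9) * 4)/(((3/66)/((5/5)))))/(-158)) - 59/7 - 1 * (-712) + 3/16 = 762400363/575120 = 1325.64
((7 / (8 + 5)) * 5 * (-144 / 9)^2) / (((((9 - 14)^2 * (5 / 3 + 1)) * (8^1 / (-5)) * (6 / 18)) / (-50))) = 12600 / 13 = 969.23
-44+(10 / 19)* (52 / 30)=-2456 / 57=-43.09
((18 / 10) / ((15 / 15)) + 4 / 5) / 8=13 / 40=0.32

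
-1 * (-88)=88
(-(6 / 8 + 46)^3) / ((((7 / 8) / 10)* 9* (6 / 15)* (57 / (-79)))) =12914925925 / 28728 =449558.83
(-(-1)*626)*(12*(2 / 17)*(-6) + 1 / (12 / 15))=-153683 / 34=-4520.09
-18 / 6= -3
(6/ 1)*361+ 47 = 2213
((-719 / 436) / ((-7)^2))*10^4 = -1797500 / 5341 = -336.55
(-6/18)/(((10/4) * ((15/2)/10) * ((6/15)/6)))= -2.67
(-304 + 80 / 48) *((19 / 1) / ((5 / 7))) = -120631 / 15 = -8042.07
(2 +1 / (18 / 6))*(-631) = -4417 / 3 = -1472.33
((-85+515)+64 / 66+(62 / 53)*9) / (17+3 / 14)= 10810520 / 421509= 25.65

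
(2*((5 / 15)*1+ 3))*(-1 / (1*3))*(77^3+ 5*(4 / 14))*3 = -21304940 / 7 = -3043562.86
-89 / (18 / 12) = -178 / 3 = -59.33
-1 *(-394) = 394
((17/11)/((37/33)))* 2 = 102/37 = 2.76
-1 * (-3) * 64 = 192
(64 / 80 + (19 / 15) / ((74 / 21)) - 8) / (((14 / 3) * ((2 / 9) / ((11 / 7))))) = -751707 / 72520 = -10.37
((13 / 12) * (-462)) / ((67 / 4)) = -2002 / 67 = -29.88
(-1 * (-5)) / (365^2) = 0.00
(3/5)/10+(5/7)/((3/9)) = 771/350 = 2.20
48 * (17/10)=408/5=81.60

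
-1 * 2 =-2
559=559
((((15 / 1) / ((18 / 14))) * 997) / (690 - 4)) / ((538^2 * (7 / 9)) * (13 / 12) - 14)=44865 / 645278354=0.00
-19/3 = -6.33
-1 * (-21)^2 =-441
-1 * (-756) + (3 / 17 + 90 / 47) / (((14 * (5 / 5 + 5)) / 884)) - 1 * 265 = 168780 / 329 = 513.01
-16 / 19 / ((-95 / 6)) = 96 / 1805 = 0.05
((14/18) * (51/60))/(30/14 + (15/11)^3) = 1108723/7846200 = 0.14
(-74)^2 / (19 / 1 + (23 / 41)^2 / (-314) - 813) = -2890418984 / 419100725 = -6.90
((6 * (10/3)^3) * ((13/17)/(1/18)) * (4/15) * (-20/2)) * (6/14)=-416000/119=-3495.80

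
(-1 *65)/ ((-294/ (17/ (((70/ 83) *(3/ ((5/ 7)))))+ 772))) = 14844635/ 86436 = 171.74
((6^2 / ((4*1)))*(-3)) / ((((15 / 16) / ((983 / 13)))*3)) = -47184 / 65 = -725.91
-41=-41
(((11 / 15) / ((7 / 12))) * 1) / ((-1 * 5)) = -44 / 175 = -0.25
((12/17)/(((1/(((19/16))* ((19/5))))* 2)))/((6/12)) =1083/340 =3.19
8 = 8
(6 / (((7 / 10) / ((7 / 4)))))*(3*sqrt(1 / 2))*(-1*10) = -225*sqrt(2) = -318.20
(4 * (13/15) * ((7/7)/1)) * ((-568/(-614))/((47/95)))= 280592/43287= 6.48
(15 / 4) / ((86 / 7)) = 105 / 344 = 0.31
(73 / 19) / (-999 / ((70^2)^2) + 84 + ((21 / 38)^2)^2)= 6010987535000 / 131564159249973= 0.05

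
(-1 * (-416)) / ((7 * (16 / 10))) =260 / 7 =37.14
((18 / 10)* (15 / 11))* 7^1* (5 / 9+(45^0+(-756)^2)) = 108020598 / 11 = 9820054.36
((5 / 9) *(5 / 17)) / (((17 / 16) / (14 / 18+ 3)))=800 / 1377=0.58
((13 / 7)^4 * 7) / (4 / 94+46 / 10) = 6711835 / 374213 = 17.94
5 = 5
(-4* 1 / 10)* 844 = -1688 / 5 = -337.60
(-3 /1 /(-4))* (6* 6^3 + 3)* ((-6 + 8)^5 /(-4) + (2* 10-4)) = 7794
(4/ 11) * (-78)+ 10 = -202/ 11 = -18.36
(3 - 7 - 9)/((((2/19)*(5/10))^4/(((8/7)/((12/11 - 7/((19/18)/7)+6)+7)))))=2832657256/47299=59888.31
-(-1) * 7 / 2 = 7 / 2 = 3.50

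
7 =7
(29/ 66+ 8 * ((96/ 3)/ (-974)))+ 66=66.18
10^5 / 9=100000 / 9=11111.11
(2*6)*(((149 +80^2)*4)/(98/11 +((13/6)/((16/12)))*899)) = 27662976/129341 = 213.88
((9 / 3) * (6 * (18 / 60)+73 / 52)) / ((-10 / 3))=-7497 / 2600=-2.88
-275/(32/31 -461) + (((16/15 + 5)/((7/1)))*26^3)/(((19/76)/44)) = 191136652289/71295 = 2680926.46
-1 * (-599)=599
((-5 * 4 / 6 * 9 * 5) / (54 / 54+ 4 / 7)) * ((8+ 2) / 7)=-1500 / 11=-136.36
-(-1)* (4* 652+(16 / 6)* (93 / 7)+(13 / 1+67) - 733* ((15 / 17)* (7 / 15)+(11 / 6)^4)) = -903620891 / 154224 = -5859.15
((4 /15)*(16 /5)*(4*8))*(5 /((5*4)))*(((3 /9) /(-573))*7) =-3584 /128925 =-0.03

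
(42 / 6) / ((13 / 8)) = 56 / 13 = 4.31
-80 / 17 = -4.71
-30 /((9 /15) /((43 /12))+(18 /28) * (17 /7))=-210700 /12141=-17.35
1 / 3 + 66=199 / 3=66.33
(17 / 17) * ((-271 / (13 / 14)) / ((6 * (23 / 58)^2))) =-6381508 / 20631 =-309.32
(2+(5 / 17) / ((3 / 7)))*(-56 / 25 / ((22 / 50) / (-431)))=3306632 / 561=5894.17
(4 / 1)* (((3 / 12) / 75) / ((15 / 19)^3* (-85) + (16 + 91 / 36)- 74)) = -82308 / 600623075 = -0.00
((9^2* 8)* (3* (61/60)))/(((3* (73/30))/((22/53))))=434808/3869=112.38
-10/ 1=-10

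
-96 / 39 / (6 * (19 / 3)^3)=-144 / 89167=-0.00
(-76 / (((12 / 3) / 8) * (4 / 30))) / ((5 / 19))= -4332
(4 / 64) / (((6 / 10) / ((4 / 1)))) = 5 / 12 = 0.42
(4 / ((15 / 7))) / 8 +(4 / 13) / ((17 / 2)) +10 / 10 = 8417 / 6630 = 1.27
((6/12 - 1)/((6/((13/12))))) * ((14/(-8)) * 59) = 9.32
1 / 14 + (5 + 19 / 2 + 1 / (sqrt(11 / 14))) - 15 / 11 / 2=sqrt(154) / 11 + 2139 / 154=15.02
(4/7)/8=1/14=0.07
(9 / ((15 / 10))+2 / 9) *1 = 56 / 9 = 6.22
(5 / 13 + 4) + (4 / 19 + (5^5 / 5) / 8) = 163455 / 1976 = 82.72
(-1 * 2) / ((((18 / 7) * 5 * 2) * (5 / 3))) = -7 / 150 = -0.05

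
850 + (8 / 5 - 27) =4123 / 5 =824.60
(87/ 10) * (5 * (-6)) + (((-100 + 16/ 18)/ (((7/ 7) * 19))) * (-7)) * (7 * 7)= 261325/ 171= 1528.22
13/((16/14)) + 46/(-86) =3729/344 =10.84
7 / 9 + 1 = 16 / 9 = 1.78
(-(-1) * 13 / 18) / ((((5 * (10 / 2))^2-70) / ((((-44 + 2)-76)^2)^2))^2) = 244325848173590144 / 2772225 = 88133484177.36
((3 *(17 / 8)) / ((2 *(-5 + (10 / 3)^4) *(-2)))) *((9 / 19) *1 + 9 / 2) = -780759 / 11667520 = -0.07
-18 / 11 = -1.64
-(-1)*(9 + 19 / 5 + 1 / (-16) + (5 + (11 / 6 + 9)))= 6857 / 240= 28.57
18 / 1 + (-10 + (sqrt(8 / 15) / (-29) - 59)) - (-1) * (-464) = -515 - 2 * sqrt(30) / 435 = -515.03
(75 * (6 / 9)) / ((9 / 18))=100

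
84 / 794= 42 / 397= 0.11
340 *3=1020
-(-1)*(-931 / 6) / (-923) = 0.17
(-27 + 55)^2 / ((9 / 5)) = 3920 / 9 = 435.56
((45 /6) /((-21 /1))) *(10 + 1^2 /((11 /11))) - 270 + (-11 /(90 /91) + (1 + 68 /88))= -1963117 /6930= -283.28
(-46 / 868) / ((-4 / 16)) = 46 / 217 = 0.21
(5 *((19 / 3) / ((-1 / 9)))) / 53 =-285 / 53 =-5.38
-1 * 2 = -2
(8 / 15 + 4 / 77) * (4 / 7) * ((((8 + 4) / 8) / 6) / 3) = 676 / 24255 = 0.03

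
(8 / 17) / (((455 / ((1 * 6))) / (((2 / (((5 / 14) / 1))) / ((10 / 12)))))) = 1152 / 27625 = 0.04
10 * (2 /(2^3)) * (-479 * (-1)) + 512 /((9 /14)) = 35891 /18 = 1993.94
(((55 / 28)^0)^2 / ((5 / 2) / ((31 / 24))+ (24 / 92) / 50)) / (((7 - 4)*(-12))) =-17825 / 1245348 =-0.01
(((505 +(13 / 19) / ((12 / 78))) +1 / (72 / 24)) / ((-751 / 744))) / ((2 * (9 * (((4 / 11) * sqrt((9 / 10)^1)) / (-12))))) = 39634430 * sqrt(10) / 128421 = 975.97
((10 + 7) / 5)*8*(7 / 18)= 476 / 45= 10.58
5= 5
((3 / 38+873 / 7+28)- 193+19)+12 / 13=-70141 / 3458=-20.28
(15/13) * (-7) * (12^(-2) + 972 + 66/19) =-93412025/11856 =-7878.88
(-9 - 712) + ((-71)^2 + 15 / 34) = 146895 / 34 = 4320.44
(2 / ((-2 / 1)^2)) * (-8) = -4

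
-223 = -223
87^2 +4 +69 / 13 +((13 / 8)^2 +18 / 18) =6308181 / 832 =7581.95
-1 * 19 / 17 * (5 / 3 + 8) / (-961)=0.01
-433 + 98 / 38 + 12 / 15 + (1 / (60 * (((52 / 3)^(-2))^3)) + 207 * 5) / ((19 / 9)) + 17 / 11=214168.85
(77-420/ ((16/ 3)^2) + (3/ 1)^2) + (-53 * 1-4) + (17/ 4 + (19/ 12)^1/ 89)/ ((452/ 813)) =14102799/ 643648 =21.91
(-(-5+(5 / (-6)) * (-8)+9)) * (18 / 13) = -192 / 13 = -14.77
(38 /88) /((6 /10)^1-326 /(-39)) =3705 /76868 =0.05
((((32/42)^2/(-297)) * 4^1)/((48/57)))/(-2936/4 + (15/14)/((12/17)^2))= 38912/3067375311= 0.00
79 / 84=0.94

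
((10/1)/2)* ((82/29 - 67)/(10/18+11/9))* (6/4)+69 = -201.73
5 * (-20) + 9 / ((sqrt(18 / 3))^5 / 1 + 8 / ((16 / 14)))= -772763 / 7727 + 324 * sqrt(6) / 7727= -99.91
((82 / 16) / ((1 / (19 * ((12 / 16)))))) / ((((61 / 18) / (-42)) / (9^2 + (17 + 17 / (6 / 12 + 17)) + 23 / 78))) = -5699879901 / 63440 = -89846.78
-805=-805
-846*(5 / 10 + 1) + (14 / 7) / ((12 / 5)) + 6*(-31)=-8725 / 6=-1454.17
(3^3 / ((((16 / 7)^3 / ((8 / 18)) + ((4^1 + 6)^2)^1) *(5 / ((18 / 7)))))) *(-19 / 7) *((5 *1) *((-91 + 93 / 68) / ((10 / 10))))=8564535 / 64328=133.14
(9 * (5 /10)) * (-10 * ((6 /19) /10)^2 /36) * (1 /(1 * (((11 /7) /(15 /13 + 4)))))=-4221 /1032460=-0.00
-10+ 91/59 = -499/59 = -8.46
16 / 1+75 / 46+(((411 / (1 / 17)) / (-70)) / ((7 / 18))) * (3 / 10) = -1672726 / 28175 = -59.37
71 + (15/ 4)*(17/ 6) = 653/ 8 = 81.62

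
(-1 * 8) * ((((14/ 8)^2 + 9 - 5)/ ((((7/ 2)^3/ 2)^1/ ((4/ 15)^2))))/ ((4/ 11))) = -39776/ 77175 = -0.52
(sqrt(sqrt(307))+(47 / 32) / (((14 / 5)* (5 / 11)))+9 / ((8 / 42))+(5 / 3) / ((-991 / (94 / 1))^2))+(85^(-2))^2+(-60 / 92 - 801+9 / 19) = -22665220529967613983557 / 30109512053743080000+307^(1 / 4) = -748.57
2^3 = 8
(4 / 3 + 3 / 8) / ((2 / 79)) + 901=46487 / 48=968.48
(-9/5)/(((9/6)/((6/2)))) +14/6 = -19/15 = -1.27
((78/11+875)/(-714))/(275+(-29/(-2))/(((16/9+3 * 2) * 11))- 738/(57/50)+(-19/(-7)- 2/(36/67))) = 5530710/1670765083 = 0.00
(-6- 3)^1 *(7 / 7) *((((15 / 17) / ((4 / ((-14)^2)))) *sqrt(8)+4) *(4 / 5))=-10584 *sqrt(2) / 17- 144 / 5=-909.27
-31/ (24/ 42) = -217/ 4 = -54.25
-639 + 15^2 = -414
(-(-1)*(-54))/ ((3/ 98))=-1764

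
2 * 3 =6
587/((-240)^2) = 587/57600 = 0.01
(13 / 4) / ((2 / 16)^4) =13312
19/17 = 1.12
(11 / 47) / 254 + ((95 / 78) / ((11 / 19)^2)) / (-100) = -39903191 / 1126708440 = -0.04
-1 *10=-10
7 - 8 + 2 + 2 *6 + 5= 18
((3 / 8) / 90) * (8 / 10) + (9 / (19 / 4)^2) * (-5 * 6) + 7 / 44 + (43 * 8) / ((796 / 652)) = 269.96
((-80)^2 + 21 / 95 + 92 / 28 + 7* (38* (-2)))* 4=15618208 / 665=23486.03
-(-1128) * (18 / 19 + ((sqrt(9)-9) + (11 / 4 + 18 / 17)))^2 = 364125309 / 208658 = 1745.08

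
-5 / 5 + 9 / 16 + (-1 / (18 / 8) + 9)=1169 / 144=8.12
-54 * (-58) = 3132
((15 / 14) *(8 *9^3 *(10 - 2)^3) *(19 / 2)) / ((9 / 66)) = 1560176640 / 7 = 222882377.14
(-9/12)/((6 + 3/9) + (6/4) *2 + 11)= -9/244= -0.04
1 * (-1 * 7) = -7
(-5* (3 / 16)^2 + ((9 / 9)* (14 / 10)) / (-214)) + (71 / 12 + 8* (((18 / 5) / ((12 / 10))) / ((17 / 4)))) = 11.38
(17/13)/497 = 17/6461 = 0.00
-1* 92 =-92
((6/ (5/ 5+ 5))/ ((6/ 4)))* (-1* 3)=-2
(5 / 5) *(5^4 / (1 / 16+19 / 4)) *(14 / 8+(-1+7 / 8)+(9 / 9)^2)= 3750 / 11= 340.91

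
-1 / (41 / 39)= -39 / 41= -0.95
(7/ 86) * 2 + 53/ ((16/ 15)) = 34297/ 688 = 49.85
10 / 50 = 1 / 5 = 0.20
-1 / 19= -0.05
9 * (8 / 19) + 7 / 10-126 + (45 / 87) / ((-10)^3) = -13390517 / 110200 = -121.51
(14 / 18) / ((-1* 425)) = -7 / 3825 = -0.00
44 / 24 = 11 / 6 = 1.83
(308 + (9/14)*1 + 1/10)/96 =1801/560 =3.22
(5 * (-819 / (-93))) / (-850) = -273 / 5270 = -0.05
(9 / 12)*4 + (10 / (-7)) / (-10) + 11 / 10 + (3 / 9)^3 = 8089 / 1890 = 4.28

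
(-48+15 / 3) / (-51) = 0.84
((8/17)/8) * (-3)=-3/17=-0.18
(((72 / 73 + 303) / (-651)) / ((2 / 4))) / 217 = -14794 / 3437497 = -0.00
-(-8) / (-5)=-8 / 5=-1.60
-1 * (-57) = 57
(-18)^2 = 324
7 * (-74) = -518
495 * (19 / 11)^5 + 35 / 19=2117577080 / 278179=7612.28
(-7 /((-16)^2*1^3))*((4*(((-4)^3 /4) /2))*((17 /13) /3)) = 119 /312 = 0.38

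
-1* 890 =-890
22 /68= 11 /34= 0.32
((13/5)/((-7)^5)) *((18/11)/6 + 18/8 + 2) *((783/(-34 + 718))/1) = -225069/281013040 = -0.00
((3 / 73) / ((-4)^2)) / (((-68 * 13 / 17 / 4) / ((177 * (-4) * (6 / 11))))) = 1593 / 20878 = 0.08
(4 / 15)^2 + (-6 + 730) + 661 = 311641 / 225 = 1385.07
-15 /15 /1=-1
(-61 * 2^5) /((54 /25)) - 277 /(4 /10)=-86195 /54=-1596.20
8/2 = 4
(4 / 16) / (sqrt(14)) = sqrt(14) / 56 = 0.07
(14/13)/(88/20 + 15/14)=980/4979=0.20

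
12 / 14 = 6 / 7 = 0.86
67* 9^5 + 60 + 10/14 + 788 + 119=27700755/7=3957250.71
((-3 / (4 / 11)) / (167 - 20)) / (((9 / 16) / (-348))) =34.72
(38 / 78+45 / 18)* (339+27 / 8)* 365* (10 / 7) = 388230425 / 728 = 533283.55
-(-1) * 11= 11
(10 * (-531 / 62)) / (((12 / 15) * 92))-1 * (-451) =449.84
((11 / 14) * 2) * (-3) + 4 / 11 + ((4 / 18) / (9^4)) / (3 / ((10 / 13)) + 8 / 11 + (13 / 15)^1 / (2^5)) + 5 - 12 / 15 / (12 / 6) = 1857499552 / 7449129765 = 0.25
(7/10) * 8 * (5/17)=28/17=1.65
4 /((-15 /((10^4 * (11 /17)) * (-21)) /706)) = 434896000 /17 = 25582117.65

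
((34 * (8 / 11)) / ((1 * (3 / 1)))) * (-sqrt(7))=-272 * sqrt(7) / 33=-21.81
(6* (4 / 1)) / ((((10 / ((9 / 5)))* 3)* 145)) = 36 / 3625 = 0.01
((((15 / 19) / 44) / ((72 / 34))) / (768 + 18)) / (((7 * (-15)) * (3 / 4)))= -17 / 124191144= -0.00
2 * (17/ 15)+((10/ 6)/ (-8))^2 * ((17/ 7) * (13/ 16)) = 758761/ 322560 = 2.35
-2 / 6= -1 / 3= -0.33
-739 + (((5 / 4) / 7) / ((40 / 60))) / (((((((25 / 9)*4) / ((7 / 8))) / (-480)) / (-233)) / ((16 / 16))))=12961 / 8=1620.12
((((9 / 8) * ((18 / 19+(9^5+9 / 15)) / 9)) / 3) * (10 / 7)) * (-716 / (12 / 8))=-1677785.39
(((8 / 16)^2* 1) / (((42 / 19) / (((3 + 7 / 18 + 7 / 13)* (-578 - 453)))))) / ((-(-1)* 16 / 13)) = -372.07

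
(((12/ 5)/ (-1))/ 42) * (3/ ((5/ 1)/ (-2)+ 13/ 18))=27/ 280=0.10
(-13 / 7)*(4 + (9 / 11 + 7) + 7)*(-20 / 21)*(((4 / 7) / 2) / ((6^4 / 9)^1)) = 1495 / 22638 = 0.07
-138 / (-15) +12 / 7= 382 / 35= 10.91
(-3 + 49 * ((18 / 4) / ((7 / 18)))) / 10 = 56.40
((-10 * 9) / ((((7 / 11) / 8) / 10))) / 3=-26400 / 7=-3771.43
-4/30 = -0.13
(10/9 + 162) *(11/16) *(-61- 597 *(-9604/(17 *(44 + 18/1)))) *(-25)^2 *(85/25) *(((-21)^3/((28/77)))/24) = -5397026509980875/3968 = -1360137729329.86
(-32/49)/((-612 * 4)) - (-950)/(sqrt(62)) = 2/7497 + 475 * sqrt(62)/31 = 120.65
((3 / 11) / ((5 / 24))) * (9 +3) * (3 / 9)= 288 / 55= 5.24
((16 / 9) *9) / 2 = 8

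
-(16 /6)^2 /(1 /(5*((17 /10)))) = -544 /9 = -60.44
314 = 314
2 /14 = 1 /7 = 0.14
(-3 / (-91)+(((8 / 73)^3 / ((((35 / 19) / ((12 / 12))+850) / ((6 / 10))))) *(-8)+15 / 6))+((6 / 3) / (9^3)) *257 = 26676189418687 / 8238388066650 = 3.24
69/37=1.86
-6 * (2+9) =-66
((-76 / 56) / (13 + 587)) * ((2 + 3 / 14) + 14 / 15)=-0.01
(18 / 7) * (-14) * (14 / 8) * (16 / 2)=-504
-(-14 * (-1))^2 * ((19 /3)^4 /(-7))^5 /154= 75179946915091916386711202 /92089462814811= 816379470757.44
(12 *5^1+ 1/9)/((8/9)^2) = 4869/64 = 76.08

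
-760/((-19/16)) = 640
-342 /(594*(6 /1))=-19 /198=-0.10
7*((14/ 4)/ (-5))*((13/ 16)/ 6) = -637/ 960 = -0.66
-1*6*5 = -30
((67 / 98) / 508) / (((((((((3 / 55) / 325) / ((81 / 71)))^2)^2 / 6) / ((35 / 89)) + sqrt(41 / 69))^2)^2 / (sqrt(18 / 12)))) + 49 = 49.00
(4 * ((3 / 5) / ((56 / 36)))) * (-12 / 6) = -108 / 35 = -3.09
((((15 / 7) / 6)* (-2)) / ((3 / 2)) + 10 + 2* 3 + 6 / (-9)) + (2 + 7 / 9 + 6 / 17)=17.99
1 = 1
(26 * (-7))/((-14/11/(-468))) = -66924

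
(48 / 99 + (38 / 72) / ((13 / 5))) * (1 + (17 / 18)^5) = 11718673925 / 9727496064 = 1.20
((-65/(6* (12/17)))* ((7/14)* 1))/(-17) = 65/144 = 0.45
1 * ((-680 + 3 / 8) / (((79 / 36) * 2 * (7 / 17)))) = -831861 / 2212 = -376.07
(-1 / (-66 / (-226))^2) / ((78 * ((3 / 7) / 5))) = -446915 / 254826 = -1.75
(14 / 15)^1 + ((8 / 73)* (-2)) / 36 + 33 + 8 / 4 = 118021 / 3285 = 35.93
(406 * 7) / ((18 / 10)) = 14210 / 9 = 1578.89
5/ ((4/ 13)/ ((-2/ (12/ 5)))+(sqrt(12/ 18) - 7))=-467025/ 679873 - 21125 * sqrt(6)/ 679873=-0.76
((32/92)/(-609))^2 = 0.00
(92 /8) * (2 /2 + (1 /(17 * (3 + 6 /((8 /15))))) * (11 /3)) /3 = 67873 /17442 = 3.89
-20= -20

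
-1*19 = -19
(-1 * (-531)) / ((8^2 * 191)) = 531 / 12224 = 0.04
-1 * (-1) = 1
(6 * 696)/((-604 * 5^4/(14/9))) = -0.02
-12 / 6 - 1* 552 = -554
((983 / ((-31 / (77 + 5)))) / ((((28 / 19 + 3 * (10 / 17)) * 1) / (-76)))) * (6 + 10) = 15829728704 / 16213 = 976360.25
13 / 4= 3.25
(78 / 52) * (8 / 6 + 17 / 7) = 79 / 14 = 5.64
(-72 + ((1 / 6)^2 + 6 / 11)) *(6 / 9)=-28285 / 594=-47.62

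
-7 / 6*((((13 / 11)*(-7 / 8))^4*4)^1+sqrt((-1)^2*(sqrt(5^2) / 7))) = -480024727 / 89954304 - sqrt(35) / 6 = -6.32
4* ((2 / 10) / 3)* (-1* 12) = -16 / 5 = -3.20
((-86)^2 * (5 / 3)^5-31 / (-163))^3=53469508362353547486391150937 / 62141485943529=860447856218692.59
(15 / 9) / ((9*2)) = 5 / 54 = 0.09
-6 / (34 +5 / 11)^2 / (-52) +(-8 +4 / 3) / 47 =-74642137 / 526587906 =-0.14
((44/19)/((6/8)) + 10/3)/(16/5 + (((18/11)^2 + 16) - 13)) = 73810/102049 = 0.72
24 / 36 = 2 / 3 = 0.67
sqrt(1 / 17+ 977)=sqrt(282370) / 17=31.26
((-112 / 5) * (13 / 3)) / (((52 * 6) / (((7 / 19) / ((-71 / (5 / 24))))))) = 49 / 145692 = 0.00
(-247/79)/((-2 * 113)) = 247/17854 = 0.01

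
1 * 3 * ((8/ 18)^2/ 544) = 1/ 918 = 0.00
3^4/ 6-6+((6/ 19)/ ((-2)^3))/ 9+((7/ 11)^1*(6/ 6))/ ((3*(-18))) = 168925/ 22572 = 7.48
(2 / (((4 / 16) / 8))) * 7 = 448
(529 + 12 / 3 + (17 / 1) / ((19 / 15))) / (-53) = -10382 / 1007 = -10.31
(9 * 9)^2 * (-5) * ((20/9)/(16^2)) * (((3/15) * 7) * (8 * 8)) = -25515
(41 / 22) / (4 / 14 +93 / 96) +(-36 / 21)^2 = 4.42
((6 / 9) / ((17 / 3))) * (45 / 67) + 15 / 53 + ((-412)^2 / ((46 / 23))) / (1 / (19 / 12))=134381.03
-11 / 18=-0.61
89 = 89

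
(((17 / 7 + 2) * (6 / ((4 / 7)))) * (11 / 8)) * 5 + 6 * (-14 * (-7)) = 14523 / 16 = 907.69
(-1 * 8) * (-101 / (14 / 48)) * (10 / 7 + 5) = 872640 / 49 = 17808.98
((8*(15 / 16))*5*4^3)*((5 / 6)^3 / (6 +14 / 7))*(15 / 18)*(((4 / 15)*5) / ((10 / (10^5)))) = 156250000 / 81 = 1929012.35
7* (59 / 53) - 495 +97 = -20681 / 53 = -390.21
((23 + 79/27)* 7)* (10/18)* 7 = 171500/243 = 705.76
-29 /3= -9.67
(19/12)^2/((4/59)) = 21299/576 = 36.98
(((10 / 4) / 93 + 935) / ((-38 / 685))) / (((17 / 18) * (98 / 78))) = -1991202525 / 140182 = -14204.41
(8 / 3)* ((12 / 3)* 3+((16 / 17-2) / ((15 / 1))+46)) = 39392 / 255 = 154.48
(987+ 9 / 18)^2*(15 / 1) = 58509375 / 4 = 14627343.75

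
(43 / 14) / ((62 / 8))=0.40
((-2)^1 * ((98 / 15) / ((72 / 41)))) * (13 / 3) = -26117 / 810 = -32.24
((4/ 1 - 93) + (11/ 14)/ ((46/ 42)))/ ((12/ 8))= -4061/ 69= -58.86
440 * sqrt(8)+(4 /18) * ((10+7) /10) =1244.89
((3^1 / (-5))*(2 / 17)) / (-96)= 1 / 1360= 0.00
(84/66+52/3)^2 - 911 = -615083/1089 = -564.81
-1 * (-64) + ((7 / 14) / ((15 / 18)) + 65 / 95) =6202 / 95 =65.28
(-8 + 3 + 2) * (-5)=15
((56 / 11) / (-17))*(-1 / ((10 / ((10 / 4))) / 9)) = 126 / 187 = 0.67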